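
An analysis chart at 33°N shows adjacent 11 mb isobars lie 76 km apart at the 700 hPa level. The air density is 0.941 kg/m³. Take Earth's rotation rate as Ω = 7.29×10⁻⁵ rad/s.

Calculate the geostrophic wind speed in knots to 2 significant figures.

380 knots

Coriolis parameter at 33°N:
f = 2Ω sin φ = 2 × 7.29×10⁻⁵ × sin 33° = 7.94×10⁻⁵ s⁻¹
Pressure gradient: |∂P/∂n| = 1100 Pa / 76000 m = 1.45×10⁻² Pa/m
Geostrophic balance (pressure-gradient force = Coriolis force):
V_g = (1/(fρ)) |∂P/∂n| = 1.45×10⁻² / (7.94×10⁻⁵ × 0.941) = 194 m/s
Converting: 194 m/s × 1.944 = 380 knots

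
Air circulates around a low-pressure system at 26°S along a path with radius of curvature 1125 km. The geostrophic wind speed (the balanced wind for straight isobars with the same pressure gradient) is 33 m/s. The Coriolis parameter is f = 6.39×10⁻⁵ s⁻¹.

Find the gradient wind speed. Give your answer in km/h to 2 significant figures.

Around a low, centrifugal force acts outward with Coriolis, so pressure-gradient force balances both:
(1/ρ)|∂P/∂n| = fV + V²/R  →  V² + fR·V − fR·V_g = 0
With fR = 6.39×10⁻⁵ × 1125×10³ m = 71.9 m/s:
V = [−fR + √((fR)² + 4 fR V_g)]/2 = [−71.9 + √(71.9² + 4×71.9×33)]/2 = 24.6 m/s
Subgeostrophic (V < V_g = 33 m/s), as expected around a low.
Converting: 24.6 m/s × 3.6 = 89 km/h

89 km/h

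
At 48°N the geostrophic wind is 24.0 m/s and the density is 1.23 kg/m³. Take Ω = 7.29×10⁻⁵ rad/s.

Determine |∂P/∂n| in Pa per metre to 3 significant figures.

Coriolis parameter at 48°N:
f = 2Ω sin φ = 2 × 7.29×10⁻⁵ × sin 48° = 1.08×10⁻⁴ s⁻¹
Geostrophic balance rearranged: |∂P/∂n| = f ρ V_g
|∂P/∂n| = 1.08×10⁻⁴ × 1.23 × 24.0 = 3.20×10⁻³ Pa/m

3.20×10⁻³ Pa/m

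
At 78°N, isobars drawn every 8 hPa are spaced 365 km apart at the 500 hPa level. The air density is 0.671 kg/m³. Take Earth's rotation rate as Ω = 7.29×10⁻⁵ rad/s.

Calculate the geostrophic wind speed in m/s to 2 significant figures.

Coriolis parameter at 78°N:
f = 2Ω sin φ = 2 × 7.29×10⁻⁵ × sin 78° = 1.43×10⁻⁴ s⁻¹
Pressure gradient: |∂P/∂n| = 800 Pa / 365000 m = 2.19×10⁻³ Pa/m
Geostrophic balance (pressure-gradient force = Coriolis force):
V_g = (1/(fρ)) |∂P/∂n| = 2.19×10⁻³ / (1.43×10⁻⁴ × 0.671) = 22.9 m/s

23 m/s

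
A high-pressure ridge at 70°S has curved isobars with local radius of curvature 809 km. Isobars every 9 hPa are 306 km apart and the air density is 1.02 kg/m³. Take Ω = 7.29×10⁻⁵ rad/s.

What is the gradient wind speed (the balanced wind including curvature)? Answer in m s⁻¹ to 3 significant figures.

28.2 m s⁻¹

Coriolis parameter at 70°S:
f = 2Ω sin φ = 2 × 7.29×10⁻⁵ × sin 70° = 1.37×10⁻⁴ s⁻¹
Pressure gradient: |∂P/∂n| = 900 Pa / 306000 m = 2.94×10⁻³ Pa/m
Geostrophic speed: V_g = |∂P/∂n|/(fρ) = 2.94×10⁻³/(1.37×10⁻⁴ × 1.02) = 21.0 m/s
Around a high, pressure-gradient force acts outward with centrifugal, so Coriolis balances both:
fV = (1/ρ)|∂P/∂n| + V²/R  →  V² − fR·V + fR·V_g = 0
With fR = 1.37×10⁻⁴ × 809×10³ m = 111 m/s:
V = [fR − √((fR)² − 4 fR V_g)]/2 = [111 − √(111² − 4×111×21)]/2 = 28.2 m/s
Supergeostrophic (V > V_g = 21 m/s), as expected around a high.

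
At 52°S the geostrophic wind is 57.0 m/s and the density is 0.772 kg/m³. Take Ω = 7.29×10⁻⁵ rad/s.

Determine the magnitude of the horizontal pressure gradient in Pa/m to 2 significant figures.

Coriolis parameter at 52°S:
f = 2Ω sin φ = 2 × 7.29×10⁻⁵ × sin 52° = 1.15×10⁻⁴ s⁻¹
Geostrophic balance rearranged: |∂P/∂n| = f ρ V_g
|∂P/∂n| = 1.15×10⁻⁴ × 0.772 × 57.0 = 5.06×10⁻³ Pa/m

5.1×10⁻³ Pa/m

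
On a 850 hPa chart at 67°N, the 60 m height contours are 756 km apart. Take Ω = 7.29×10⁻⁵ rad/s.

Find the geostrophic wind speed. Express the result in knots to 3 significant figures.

Coriolis parameter at 67°N:
f = 2Ω sin φ = 2 × 7.29×10⁻⁵ × sin 67° = 1.34×10⁻⁴ s⁻¹
Height gradient: |∂Z/∂n| = 60 m / 756000 m = 7.94×10⁻⁵
On a pressure surface, geostrophic balance gives V_g = (g/f)|∂Z/∂n|:
V_g = 9.81 × 7.94×10⁻⁵ / 1.34×10⁻⁴ = 5.80 m/s
Converting: 5.80 m/s × 1.944 = 11.3 knots

11.3 knots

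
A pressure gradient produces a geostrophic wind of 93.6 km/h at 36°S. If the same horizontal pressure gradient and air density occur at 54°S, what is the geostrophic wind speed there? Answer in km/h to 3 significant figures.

68.0 km/h

With the same pressure gradient and density, V_g ∝ 1/f ∝ 1/sin φ.
V₂ = V₁ · sin φ₁ / sin φ₂ = 93.6 × sin 36° / sin 54°
V₂ = 93.6 × 0.5878/0.8090 = 68.0 km/h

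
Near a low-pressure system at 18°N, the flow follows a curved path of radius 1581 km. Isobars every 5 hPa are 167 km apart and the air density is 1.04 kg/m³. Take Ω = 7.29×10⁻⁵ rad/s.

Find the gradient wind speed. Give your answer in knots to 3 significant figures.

Coriolis parameter at 18°N:
f = 2Ω sin φ = 2 × 7.29×10⁻⁵ × sin 18° = 4.51×10⁻⁵ s⁻¹
Pressure gradient: |∂P/∂n| = 500 Pa / 167000 m = 2.99×10⁻³ Pa/m
Geostrophic speed: V_g = |∂P/∂n|/(fρ) = 2.99×10⁻³/(4.51×10⁻⁵ × 1.04) = 63.9 m/s
Around a low, centrifugal force acts outward with Coriolis, so pressure-gradient force balances both:
(1/ρ)|∂P/∂n| = fV + V²/R  →  V² + fR·V − fR·V_g = 0
With fR = 4.51×10⁻⁵ × 1581×10³ m = 71.2 m/s:
V = [−fR + √((fR)² + 4 fR V_g)]/2 = [−71.2 + √(71.2² + 4×71.2×63.9)]/2 = 40.7 m/s
Subgeostrophic (V < V_g = 63.9 m/s), as expected around a low.
Converting: 40.7 m/s × 1.944 = 79.1 knots

79.1 knots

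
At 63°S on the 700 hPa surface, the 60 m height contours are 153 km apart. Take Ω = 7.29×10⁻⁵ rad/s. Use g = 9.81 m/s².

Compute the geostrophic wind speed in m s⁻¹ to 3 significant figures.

Coriolis parameter at 63°S:
f = 2Ω sin φ = 2 × 7.29×10⁻⁵ × sin 63° = 1.30×10⁻⁴ s⁻¹
Height gradient: |∂Z/∂n| = 60 m / 153000 m = 3.92×10⁻⁴
On a pressure surface, geostrophic balance gives V_g = (g/f)|∂Z/∂n|:
V_g = 9.81 × 3.92×10⁻⁴ / 1.30×10⁻⁴ = 29.6 m/s

29.6 m s⁻¹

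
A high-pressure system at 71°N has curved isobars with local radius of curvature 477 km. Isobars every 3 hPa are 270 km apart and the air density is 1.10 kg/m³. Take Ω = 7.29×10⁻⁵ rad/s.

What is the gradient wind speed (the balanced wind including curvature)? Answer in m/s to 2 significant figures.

8.4 m/s

Coriolis parameter at 71°N:
f = 2Ω sin φ = 2 × 7.29×10⁻⁵ × sin 71° = 1.38×10⁻⁴ s⁻¹
Pressure gradient: |∂P/∂n| = 300 Pa / 270000 m = 1.11×10⁻³ Pa/m
Geostrophic speed: V_g = |∂P/∂n|/(fρ) = 1.11×10⁻³/(1.38×10⁻⁴ × 1.10) = 7.33 m/s
Around a high, pressure-gradient force acts outward with centrifugal, so Coriolis balances both:
fV = (1/ρ)|∂P/∂n| + V²/R  →  V² − fR·V + fR·V_g = 0
With fR = 1.38×10⁻⁴ × 477×10³ m = 65.8 m/s:
V = [fR − √((fR)² − 4 fR V_g)]/2 = [65.8 − √(65.8² − 4×65.8×7.33)]/2 = 8.4 m/s
Supergeostrophic (V > V_g = 7.33 m/s), as expected around a high.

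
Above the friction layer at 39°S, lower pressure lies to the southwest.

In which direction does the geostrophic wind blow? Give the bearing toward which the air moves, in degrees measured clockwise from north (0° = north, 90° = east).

The pressure-gradient force points toward the southwest (bearing 225°).
Geostrophic balance: in the Southern Hemisphere the Coriolis force deflects motion to the left, so the geostrophic wind blows 90° to the left of the pressure-gradient force (low pressure on the right).
Rotating 225° by 90° counterclockwise gives 135° — the wind blows toward the southeast.

135°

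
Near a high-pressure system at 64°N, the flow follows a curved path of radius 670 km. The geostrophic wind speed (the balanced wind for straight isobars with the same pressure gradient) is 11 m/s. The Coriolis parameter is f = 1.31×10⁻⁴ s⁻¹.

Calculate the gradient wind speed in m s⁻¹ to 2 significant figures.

13 m s⁻¹

Around a high, pressure-gradient force acts outward with centrifugal, so Coriolis balances both:
fV = (1/ρ)|∂P/∂n| + V²/R  →  V² − fR·V + fR·V_g = 0
With fR = 1.31×10⁻⁴ × 670×10³ m = 87.8 m/s:
V = [fR − √((fR)² − 4 fR V_g)]/2 = [87.8 − √(87.8² − 4×87.8×11)]/2 = 12.9 m/s
Supergeostrophic (V > V_g = 11 m/s), as expected around a high.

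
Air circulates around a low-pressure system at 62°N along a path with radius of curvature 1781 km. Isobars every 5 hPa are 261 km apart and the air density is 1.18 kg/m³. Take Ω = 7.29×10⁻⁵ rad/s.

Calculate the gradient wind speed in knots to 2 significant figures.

23 knots

Coriolis parameter at 62°N:
f = 2Ω sin φ = 2 × 7.29×10⁻⁵ × sin 62° = 1.29×10⁻⁴ s⁻¹
Pressure gradient: |∂P/∂n| = 500 Pa / 261000 m = 1.92×10⁻³ Pa/m
Geostrophic speed: V_g = |∂P/∂n|/(fρ) = 1.92×10⁻³/(1.29×10⁻⁴ × 1.18) = 12.6 m/s
Around a low, centrifugal force acts outward with Coriolis, so pressure-gradient force balances both:
(1/ρ)|∂P/∂n| = fV + V²/R  →  V² + fR·V − fR·V_g = 0
With fR = 1.29×10⁻⁴ × 1781×10³ m = 229 m/s:
V = [−fR + √((fR)² + 4 fR V_g)]/2 = [−229 + √(229² + 4×229×12.6)]/2 = 12 m/s
Subgeostrophic (V < V_g = 12.6 m/s), as expected around a low.
Converting: 12 m/s × 1.944 = 23 knots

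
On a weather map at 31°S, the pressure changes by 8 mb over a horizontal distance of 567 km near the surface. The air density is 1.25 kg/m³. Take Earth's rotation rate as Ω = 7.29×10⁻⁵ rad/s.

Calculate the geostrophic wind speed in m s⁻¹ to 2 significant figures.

15 m s⁻¹

Coriolis parameter at 31°S:
f = 2Ω sin φ = 2 × 7.29×10⁻⁵ × sin 31° = 7.51×10⁻⁵ s⁻¹
Pressure gradient: |∂P/∂n| = 800 Pa / 567000 m = 1.41×10⁻³ Pa/m
Geostrophic balance (pressure-gradient force = Coriolis force):
V_g = (1/(fρ)) |∂P/∂n| = 1.41×10⁻³ / (7.51×10⁻⁵ × 1.25) = 15.0 m/s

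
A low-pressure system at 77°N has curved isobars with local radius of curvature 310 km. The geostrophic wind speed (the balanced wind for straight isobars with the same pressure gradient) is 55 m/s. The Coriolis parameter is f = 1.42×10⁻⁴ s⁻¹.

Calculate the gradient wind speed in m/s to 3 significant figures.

31.9 m/s

Around a low, centrifugal force acts outward with Coriolis, so pressure-gradient force balances both:
(1/ρ)|∂P/∂n| = fV + V²/R  →  V² + fR·V − fR·V_g = 0
With fR = 1.42×10⁻⁴ × 310×10³ m = 44.0 m/s:
V = [−fR + √((fR)² + 4 fR V_g)]/2 = [−44.0 + √(44.0² + 4×44.0×55)]/2 = 31.9 m/s
Subgeostrophic (V < V_g = 55 m/s), as expected around a low.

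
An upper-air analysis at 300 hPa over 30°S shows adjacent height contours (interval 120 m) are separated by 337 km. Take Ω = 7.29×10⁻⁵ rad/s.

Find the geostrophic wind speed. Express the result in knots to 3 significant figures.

Coriolis parameter at 30°S:
f = 2Ω sin φ = 2 × 7.29×10⁻⁵ × sin 30° = 7.29×10⁻⁵ s⁻¹
Height gradient: |∂Z/∂n| = 120 m / 337000 m = 3.56×10⁻⁴
On a pressure surface, geostrophic balance gives V_g = (g/f)|∂Z/∂n|:
V_g = 9.81 × 3.56×10⁻⁴ / 7.29×10⁻⁵ = 47.9 m/s
Converting: 47.9 m/s × 1.944 = 93.1 knots

93.1 knots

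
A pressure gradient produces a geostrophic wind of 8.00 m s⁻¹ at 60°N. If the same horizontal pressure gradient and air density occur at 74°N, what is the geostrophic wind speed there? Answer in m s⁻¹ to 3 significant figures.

With the same pressure gradient and density, V_g ∝ 1/f ∝ 1/sin φ.
V₂ = V₁ · sin φ₁ / sin φ₂ = 8.00 × sin 60° / sin 74°
V₂ = 8.00 × 0.8660/0.9613 = 7.21 m s⁻¹

7.21 m s⁻¹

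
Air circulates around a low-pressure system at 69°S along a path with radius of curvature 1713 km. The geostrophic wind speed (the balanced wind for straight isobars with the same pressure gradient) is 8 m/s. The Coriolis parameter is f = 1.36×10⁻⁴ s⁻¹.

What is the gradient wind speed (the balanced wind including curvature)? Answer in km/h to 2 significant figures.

28 km/h

Around a low, centrifugal force acts outward with Coriolis, so pressure-gradient force balances both:
(1/ρ)|∂P/∂n| = fV + V²/R  →  V² + fR·V − fR·V_g = 0
With fR = 1.36×10⁻⁴ × 1713×10³ m = 233 m/s:
V = [−fR + √((fR)² + 4 fR V_g)]/2 = [−233 + √(233² + 4×233×8)]/2 = 7.74 m/s
Subgeostrophic (V < V_g = 8 m/s), as expected around a low.
Converting: 7.74 m/s × 3.6 = 28 km/h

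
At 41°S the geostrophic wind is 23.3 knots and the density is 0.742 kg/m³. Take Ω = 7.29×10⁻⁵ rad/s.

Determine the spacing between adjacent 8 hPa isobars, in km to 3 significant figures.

Coriolis parameter at 41°S:
f = 2Ω sin φ = 2 × 7.29×10⁻⁵ × sin 41° = 9.57×10⁻⁵ s⁻¹
Wind speed in SI: 23.3 knots = 12.0 m/s
Geostrophic balance rearranged: |∂P/∂n| = f ρ V_g
|∂P/∂n| = 9.57×10⁻⁵ × 0.742 × 12.0 = 8.51×10⁻⁴ Pa/m
Isobar spacing: Δn = ΔP/|∂P/∂n| = 800 Pa / 8.51×10⁻⁴ Pa/m = 940355 m ≈ 940 km

940 km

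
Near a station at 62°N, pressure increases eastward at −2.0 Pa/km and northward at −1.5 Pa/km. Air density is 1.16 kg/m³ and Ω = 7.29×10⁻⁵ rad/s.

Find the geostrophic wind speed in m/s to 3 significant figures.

Coriolis parameter at 62°N:
f = 2Ω sin φ = 2 × 7.29×10⁻⁵ × sin 62° = 1.29×10⁻⁴ s⁻¹
Component geostrophic relations (x east, y north):
u_g = −(1/(fρ)) ∂P/∂y,  v_g = (1/(fρ)) ∂P/∂x
u_g = −(−1.5×10⁻³)/(1.29×10⁻⁴ × 1.16) = 10.0 m/s;  v_g = (−2.0×10⁻³)/(1.29×10⁻⁴ × 1.16) = −13.4 m/s
|V_g| = √(u_g² + v_g²) = 16.7 m/s

16.7 m/s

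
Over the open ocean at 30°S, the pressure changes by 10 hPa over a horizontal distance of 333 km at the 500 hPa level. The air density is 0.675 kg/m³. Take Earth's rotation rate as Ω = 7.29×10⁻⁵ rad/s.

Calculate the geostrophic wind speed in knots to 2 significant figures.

Coriolis parameter at 30°S:
f = 2Ω sin φ = 2 × 7.29×10⁻⁵ × sin 30° = 7.29×10⁻⁵ s⁻¹
Pressure gradient: |∂P/∂n| = 1000 Pa / 333000 m = 3.00×10⁻³ Pa/m
Geostrophic balance (pressure-gradient force = Coriolis force):
V_g = (1/(fρ)) |∂P/∂n| = 3.00×10⁻³ / (7.29×10⁻⁵ × 0.675) = 61.0 m/s
Converting: 61.0 m/s × 1.944 = 120 knots

120 knots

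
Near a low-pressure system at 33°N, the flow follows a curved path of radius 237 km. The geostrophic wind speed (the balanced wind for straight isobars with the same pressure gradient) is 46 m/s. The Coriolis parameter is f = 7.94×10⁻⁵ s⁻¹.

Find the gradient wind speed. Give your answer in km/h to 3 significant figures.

Around a low, centrifugal force acts outward with Coriolis, so pressure-gradient force balances both:
(1/ρ)|∂P/∂n| = fV + V²/R  →  V² + fR·V − fR·V_g = 0
With fR = 7.94×10⁻⁵ × 237×10³ m = 18.8 m/s:
V = [−fR + √((fR)² + 4 fR V_g)]/2 = [−18.8 + √(18.8² + 4×18.8×46)]/2 = 21.5 m/s
Subgeostrophic (V < V_g = 46 m/s), as expected around a low.
Converting: 21.5 m/s × 3.6 = 77.3 km/h

77.3 km/h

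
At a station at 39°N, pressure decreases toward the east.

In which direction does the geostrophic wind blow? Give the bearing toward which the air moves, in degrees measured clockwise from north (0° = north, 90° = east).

180°

The pressure-gradient force points toward the east (bearing 090°).
Geostrophic balance: in the Northern Hemisphere the Coriolis force deflects motion to the right, so the geostrophic wind blows 90° to the right of the pressure-gradient force (low pressure on the left).
Rotating 090° by 90° clockwise gives 180° — the wind blows toward the south.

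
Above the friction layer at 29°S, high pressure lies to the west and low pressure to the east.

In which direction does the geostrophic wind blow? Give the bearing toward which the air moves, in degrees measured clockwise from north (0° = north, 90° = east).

The pressure-gradient force points toward the east (bearing 090°).
Geostrophic balance: in the Southern Hemisphere the Coriolis force deflects motion to the left, so the geostrophic wind blows 90° to the left of the pressure-gradient force (low pressure on the right).
Rotating 090° by 90° counterclockwise gives 000° — the wind blows toward the north.

000°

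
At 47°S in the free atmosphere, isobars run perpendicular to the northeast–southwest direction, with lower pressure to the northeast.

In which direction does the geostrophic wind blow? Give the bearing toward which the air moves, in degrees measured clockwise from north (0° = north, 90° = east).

The pressure-gradient force points toward the northeast (bearing 045°).
Geostrophic balance: in the Southern Hemisphere the Coriolis force deflects motion to the left, so the geostrophic wind blows 90° to the left of the pressure-gradient force (low pressure on the right).
Rotating 045° by 90° counterclockwise gives 315° — the wind blows toward the northwest.

315°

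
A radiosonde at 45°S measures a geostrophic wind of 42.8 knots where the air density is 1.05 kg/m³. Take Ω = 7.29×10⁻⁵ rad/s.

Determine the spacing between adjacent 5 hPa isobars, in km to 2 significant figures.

210 km

Coriolis parameter at 45°S:
f = 2Ω sin φ = 2 × 7.29×10⁻⁵ × sin 45° = 1.03×10⁻⁴ s⁻¹
Wind speed in SI: 42.8 knots = 22.0 m/s
Geostrophic balance rearranged: |∂P/∂n| = f ρ V_g
|∂P/∂n| = 1.03×10⁻⁴ × 1.05 × 22.0 = 2.38×10⁻³ Pa/m
Isobar spacing: Δn = ΔP/|∂P/∂n| = 500 Pa / 2.38×10⁻³ Pa/m = 209776 m ≈ 210 km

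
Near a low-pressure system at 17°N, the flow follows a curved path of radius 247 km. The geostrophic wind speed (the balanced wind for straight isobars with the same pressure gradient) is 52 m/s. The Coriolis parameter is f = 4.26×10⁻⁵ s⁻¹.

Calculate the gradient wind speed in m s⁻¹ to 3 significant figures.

18.7 m s⁻¹

Around a low, centrifugal force acts outward with Coriolis, so pressure-gradient force balances both:
(1/ρ)|∂P/∂n| = fV + V²/R  →  V² + fR·V − fR·V_g = 0
With fR = 4.26×10⁻⁵ × 247×10³ m = 10.5 m/s:
V = [−fR + √((fR)² + 4 fR V_g)]/2 = [−10.5 + √(10.5² + 4×10.5×52)]/2 = 18.7 m/s
Subgeostrophic (V < V_g = 52 m/s), as expected around a low.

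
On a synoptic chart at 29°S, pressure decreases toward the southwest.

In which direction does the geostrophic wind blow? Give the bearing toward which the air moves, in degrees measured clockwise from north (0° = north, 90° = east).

135°

The pressure-gradient force points toward the southwest (bearing 225°).
Geostrophic balance: in the Southern Hemisphere the Coriolis force deflects motion to the left, so the geostrophic wind blows 90° to the left of the pressure-gradient force (low pressure on the right).
Rotating 225° by 90° counterclockwise gives 135° — the wind blows toward the southeast.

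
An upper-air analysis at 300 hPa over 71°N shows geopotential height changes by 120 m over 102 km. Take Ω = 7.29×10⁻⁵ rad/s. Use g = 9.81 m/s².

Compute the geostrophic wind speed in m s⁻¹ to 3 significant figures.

83.7 m s⁻¹

Coriolis parameter at 71°N:
f = 2Ω sin φ = 2 × 7.29×10⁻⁵ × sin 71° = 1.38×10⁻⁴ s⁻¹
Height gradient: |∂Z/∂n| = 120 m / 102000 m = 1.18×10⁻³
On a pressure surface, geostrophic balance gives V_g = (g/f)|∂Z/∂n|:
V_g = 9.81 × 1.18×10⁻³ / 1.38×10⁻⁴ = 83.7 m/s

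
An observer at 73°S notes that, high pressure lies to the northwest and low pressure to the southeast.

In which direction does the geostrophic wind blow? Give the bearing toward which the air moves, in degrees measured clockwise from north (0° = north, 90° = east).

The pressure-gradient force points toward the southeast (bearing 135°).
Geostrophic balance: in the Southern Hemisphere the Coriolis force deflects motion to the left, so the geostrophic wind blows 90° to the left of the pressure-gradient force (low pressure on the right).
Rotating 135° by 90° counterclockwise gives 045° — the wind blows toward the northeast.

045°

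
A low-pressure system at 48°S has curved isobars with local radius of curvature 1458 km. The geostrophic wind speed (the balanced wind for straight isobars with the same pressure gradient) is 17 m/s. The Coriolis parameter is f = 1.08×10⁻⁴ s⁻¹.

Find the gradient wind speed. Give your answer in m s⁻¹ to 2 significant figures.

15 m s⁻¹

Around a low, centrifugal force acts outward with Coriolis, so pressure-gradient force balances both:
(1/ρ)|∂P/∂n| = fV + V²/R  →  V² + fR·V − fR·V_g = 0
With fR = 1.08×10⁻⁴ × 1458×10³ m = 157 m/s:
V = [−fR + √((fR)² + 4 fR V_g)]/2 = [−157 + √(157² + 4×157×17)]/2 = 15.5 m/s
Subgeostrophic (V < V_g = 17 m/s), as expected around a low.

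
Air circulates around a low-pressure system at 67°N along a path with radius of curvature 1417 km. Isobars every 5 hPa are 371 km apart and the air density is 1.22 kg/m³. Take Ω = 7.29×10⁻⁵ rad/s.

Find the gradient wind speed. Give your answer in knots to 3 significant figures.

15.4 knots

Coriolis parameter at 67°N:
f = 2Ω sin φ = 2 × 7.29×10⁻⁵ × sin 67° = 1.34×10⁻⁴ s⁻¹
Pressure gradient: |∂P/∂n| = 500 Pa / 371000 m = 1.35×10⁻³ Pa/m
Geostrophic speed: V_g = |∂P/∂n|/(fρ) = 1.35×10⁻³/(1.34×10⁻⁴ × 1.22) = 8.23 m/s
Around a low, centrifugal force acts outward with Coriolis, so pressure-gradient force balances both:
(1/ρ)|∂P/∂n| = fV + V²/R  →  V² + fR·V − fR·V_g = 0
With fR = 1.34×10⁻⁴ × 1417×10³ m = 190 m/s:
V = [−fR + √((fR)² + 4 fR V_g)]/2 = [−190 + √(190² + 4×190×8.23)]/2 = 7.9 m/s
Subgeostrophic (V < V_g = 8.23 m/s), as expected around a low.
Converting: 7.9 m/s × 1.944 = 15.4 knots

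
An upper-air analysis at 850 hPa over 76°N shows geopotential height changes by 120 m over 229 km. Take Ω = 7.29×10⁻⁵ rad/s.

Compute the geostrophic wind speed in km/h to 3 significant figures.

Coriolis parameter at 76°N:
f = 2Ω sin φ = 2 × 7.29×10⁻⁵ × sin 76° = 1.41×10⁻⁴ s⁻¹
Height gradient: |∂Z/∂n| = 120 m / 229000 m = 5.24×10⁻⁴
On a pressure surface, geostrophic balance gives V_g = (g/f)|∂Z/∂n|:
V_g = 9.81 × 5.24×10⁻⁴ / 1.41×10⁻⁴ = 36.3 m/s
Converting: 36.3 m/s × 3.6 = 131 km/h

131 km/h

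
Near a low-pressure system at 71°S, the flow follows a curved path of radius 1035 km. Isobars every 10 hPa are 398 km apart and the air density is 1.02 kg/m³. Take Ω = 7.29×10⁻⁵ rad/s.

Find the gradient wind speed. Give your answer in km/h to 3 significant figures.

57.8 km/h

Coriolis parameter at 71°S:
f = 2Ω sin φ = 2 × 7.29×10⁻⁵ × sin 71° = 1.38×10⁻⁴ s⁻¹
Pressure gradient: |∂P/∂n| = 1000 Pa / 398000 m = 2.51×10⁻³ Pa/m
Geostrophic speed: V_g = |∂P/∂n|/(fρ) = 2.51×10⁻³/(1.38×10⁻⁴ × 1.02) = 17.9 m/s
Around a low, centrifugal force acts outward with Coriolis, so pressure-gradient force balances both:
(1/ρ)|∂P/∂n| = fV + V²/R  →  V² + fR·V − fR·V_g = 0
With fR = 1.38×10⁻⁴ × 1035×10³ m = 143 m/s:
V = [−fR + √((fR)² + 4 fR V_g)]/2 = [−143 + √(143² + 4×143×17.9)]/2 = 16.1 m/s
Subgeostrophic (V < V_g = 17.9 m/s), as expected around a low.
Converting: 16.1 m/s × 3.6 = 57.8 km/h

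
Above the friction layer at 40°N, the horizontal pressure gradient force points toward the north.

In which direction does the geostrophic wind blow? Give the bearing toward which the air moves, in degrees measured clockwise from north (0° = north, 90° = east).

The pressure-gradient force points toward the north (bearing 000°).
Geostrophic balance: in the Northern Hemisphere the Coriolis force deflects motion to the right, so the geostrophic wind blows 90° to the right of the pressure-gradient force (low pressure on the left).
Rotating 000° by 90° clockwise gives 090° — the wind blows toward the east.

090°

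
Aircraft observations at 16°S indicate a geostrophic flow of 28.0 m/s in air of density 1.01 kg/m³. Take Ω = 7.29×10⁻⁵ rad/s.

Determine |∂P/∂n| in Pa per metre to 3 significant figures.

Coriolis parameter at 16°S:
f = 2Ω sin φ = 2 × 7.29×10⁻⁵ × sin 16° = 4.02×10⁻⁵ s⁻¹
Geostrophic balance rearranged: |∂P/∂n| = f ρ V_g
|∂P/∂n| = 4.02×10⁻⁵ × 1.01 × 28.0 = 1.14×10⁻³ Pa/m

1.14×10⁻³ Pa/m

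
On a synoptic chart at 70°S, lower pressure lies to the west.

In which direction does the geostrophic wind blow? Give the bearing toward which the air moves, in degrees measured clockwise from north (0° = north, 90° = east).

180°

The pressure-gradient force points toward the west (bearing 270°).
Geostrophic balance: in the Southern Hemisphere the Coriolis force deflects motion to the left, so the geostrophic wind blows 90° to the left of the pressure-gradient force (low pressure on the right).
Rotating 270° by 90° counterclockwise gives 180° — the wind blows toward the south.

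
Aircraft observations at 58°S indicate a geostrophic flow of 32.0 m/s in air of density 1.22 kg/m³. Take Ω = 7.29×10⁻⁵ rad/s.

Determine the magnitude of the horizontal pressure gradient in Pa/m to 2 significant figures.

Coriolis parameter at 58°S:
f = 2Ω sin φ = 2 × 7.29×10⁻⁵ × sin 58° = 1.24×10⁻⁴ s⁻¹
Geostrophic balance rearranged: |∂P/∂n| = f ρ V_g
|∂P/∂n| = 1.24×10⁻⁴ × 1.22 × 32.0 = 4.83×10⁻³ Pa/m

4.8×10⁻³ Pa/m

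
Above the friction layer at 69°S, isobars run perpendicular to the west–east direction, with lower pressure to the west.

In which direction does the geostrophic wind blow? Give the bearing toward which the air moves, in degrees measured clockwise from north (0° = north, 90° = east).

The pressure-gradient force points toward the west (bearing 270°).
Geostrophic balance: in the Southern Hemisphere the Coriolis force deflects motion to the left, so the geostrophic wind blows 90° to the left of the pressure-gradient force (low pressure on the right).
Rotating 270° by 90° counterclockwise gives 180° — the wind blows toward the south.

180°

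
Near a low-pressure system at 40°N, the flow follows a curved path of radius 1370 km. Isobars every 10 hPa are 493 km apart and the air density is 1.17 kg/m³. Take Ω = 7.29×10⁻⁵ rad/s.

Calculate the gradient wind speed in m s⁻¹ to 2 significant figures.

16 m s⁻¹

Coriolis parameter at 40°N:
f = 2Ω sin φ = 2 × 7.29×10⁻⁵ × sin 40° = 9.37×10⁻⁵ s⁻¹
Pressure gradient: |∂P/∂n| = 1000 Pa / 493000 m = 2.03×10⁻³ Pa/m
Geostrophic speed: V_g = |∂P/∂n|/(fρ) = 2.03×10⁻³/(9.37×10⁻⁵ × 1.17) = 18.5 m/s
Around a low, centrifugal force acts outward with Coriolis, so pressure-gradient force balances both:
(1/ρ)|∂P/∂n| = fV + V²/R  →  V² + fR·V − fR·V_g = 0
With fR = 9.37×10⁻⁵ × 1370×10³ m = 128 m/s:
V = [−fR + √((fR)² + 4 fR V_g)]/2 = [−128 + √(128² + 4×128×18.5)]/2 = 16.4 m/s
Subgeostrophic (V < V_g = 18.5 m/s), as expected around a low.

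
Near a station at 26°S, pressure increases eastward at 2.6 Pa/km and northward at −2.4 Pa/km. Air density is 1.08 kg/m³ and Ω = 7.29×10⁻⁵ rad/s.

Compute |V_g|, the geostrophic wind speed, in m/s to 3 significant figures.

51.3 m/s

Coriolis parameter at 26°S:
f = 2Ω sin φ = 2 × 7.29×10⁻⁵ × sin 26° = 6.39×10⁻⁵ s⁻¹
In the Southern Hemisphere f is negative: f = −6.39×10⁻⁵ s⁻¹.
Component geostrophic relations (x east, y north):
u_g = −(1/(fρ)) ∂P/∂y,  v_g = (1/(fρ)) ∂P/∂x
u_g = −(−2.4×10⁻³)/(−6.39×10⁻⁵ × 1.08) = −34.8 m/s;  v_g = (2.6×10⁻³)/(−6.39×10⁻⁵ × 1.08) = −37.7 m/s
|V_g| = √(u_g² + v_g²) = 51.3 m/s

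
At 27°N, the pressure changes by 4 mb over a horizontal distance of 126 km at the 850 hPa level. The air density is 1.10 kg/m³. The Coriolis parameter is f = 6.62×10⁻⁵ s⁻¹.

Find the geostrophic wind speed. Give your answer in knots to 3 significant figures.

Pressure gradient: |∂P/∂n| = 400 Pa / 126000 m = 3.17×10⁻³ Pa/m
Geostrophic balance (pressure-gradient force = Coriolis force):
V_g = (1/(fρ)) |∂P/∂n| = 3.17×10⁻³ / (6.62×10⁻⁵ × 1.10) = 43.6 m/s
Converting: 43.6 m/s × 1.944 = 84.7 knots

84.7 knots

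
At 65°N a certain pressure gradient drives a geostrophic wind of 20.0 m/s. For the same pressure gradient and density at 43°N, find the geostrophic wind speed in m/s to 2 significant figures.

With the same pressure gradient and density, V_g ∝ 1/f ∝ 1/sin φ.
V₂ = V₁ · sin φ₁ / sin φ₂ = 20.0 × sin 65° / sin 43°
V₂ = 20.0 × 0.9063/0.6820 = 27 m/s

27 m/s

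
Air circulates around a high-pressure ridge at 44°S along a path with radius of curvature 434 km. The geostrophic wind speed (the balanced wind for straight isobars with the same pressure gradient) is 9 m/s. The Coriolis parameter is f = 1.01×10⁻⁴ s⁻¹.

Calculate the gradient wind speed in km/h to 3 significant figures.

45.5 km/h

Around a high, pressure-gradient force acts outward with centrifugal, so Coriolis balances both:
fV = (1/ρ)|∂P/∂n| + V²/R  →  V² − fR·V + fR·V_g = 0
With fR = 1.01×10⁻⁴ × 434×10³ m = 43.8 m/s:
V = [fR − √((fR)² − 4 fR V_g)]/2 = [43.8 − √(43.8² − 4×43.8×9)]/2 = 12.7 m/s
Supergeostrophic (V > V_g = 9 m/s), as expected around a high.
Converting: 12.7 m/s × 3.6 = 45.5 km/h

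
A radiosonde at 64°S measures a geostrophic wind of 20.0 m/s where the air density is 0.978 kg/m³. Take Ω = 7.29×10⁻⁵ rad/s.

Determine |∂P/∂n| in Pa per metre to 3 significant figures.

2.56×10⁻³ Pa/m

Coriolis parameter at 64°S:
f = 2Ω sin φ = 2 × 7.29×10⁻⁵ × sin 64° = 1.31×10⁻⁴ s⁻¹
Geostrophic balance rearranged: |∂P/∂n| = f ρ V_g
|∂P/∂n| = 1.31×10⁻⁴ × 0.978 × 20.0 = 2.56×10⁻³ Pa/m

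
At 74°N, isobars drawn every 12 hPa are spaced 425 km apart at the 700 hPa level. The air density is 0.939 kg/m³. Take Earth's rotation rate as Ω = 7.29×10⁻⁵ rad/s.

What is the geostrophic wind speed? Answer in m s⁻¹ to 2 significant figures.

Coriolis parameter at 74°N:
f = 2Ω sin φ = 2 × 7.29×10⁻⁵ × sin 74° = 1.40×10⁻⁴ s⁻¹
Pressure gradient: |∂P/∂n| = 1200 Pa / 425000 m = 2.82×10⁻³ Pa/m
Geostrophic balance (pressure-gradient force = Coriolis force):
V_g = (1/(fρ)) |∂P/∂n| = 2.82×10⁻³ / (1.40×10⁻⁴ × 0.939) = 21.5 m/s

21 m s⁻¹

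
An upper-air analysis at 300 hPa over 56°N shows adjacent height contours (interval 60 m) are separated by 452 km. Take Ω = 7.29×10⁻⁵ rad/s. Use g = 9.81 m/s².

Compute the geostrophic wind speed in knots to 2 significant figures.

Coriolis parameter at 56°N:
f = 2Ω sin φ = 2 × 7.29×10⁻⁵ × sin 56° = 1.21×10⁻⁴ s⁻¹
Height gradient: |∂Z/∂n| = 60 m / 452000 m = 1.33×10⁻⁴
On a pressure surface, geostrophic balance gives V_g = (g/f)|∂Z/∂n|:
V_g = 9.81 × 1.33×10⁻⁴ / 1.21×10⁻⁴ = 10.8 m/s
Converting: 10.8 m/s × 1.944 = 21 knots

21 knots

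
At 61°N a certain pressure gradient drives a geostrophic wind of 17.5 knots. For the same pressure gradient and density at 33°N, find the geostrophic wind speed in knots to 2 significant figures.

With the same pressure gradient and density, V_g ∝ 1/f ∝ 1/sin φ.
V₂ = V₁ · sin φ₁ / sin φ₂ = 17.5 × sin 61° / sin 33°
V₂ = 17.5 × 0.8746/0.5446 = 28 knots

28 knots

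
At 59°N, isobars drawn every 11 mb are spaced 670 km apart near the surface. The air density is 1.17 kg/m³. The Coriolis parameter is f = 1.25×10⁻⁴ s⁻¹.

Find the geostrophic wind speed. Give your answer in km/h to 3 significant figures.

40.4 km/h

Pressure gradient: |∂P/∂n| = 1100 Pa / 670000 m = 1.64×10⁻³ Pa/m
Geostrophic balance (pressure-gradient force = Coriolis force):
V_g = (1/(fρ)) |∂P/∂n| = 1.64×10⁻³ / (1.25×10⁻⁴ × 1.17) = 11.2 m/s
Converting: 11.2 m/s × 3.6 = 40.4 km/h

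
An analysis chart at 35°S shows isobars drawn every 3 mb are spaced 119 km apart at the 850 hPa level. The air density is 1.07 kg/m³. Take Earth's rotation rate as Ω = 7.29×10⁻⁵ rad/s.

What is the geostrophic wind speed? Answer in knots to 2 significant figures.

Coriolis parameter at 35°S:
f = 2Ω sin φ = 2 × 7.29×10⁻⁵ × sin 35° = 8.36×10⁻⁵ s⁻¹
Pressure gradient: |∂P/∂n| = 300 Pa / 119000 m = 2.52×10⁻³ Pa/m
Geostrophic balance (pressure-gradient force = Coriolis force):
V_g = (1/(fρ)) |∂P/∂n| = 2.52×10⁻³ / (8.36×10⁻⁵ × 1.07) = 28.2 m/s
Converting: 28.2 m/s × 1.944 = 55 knots

55 knots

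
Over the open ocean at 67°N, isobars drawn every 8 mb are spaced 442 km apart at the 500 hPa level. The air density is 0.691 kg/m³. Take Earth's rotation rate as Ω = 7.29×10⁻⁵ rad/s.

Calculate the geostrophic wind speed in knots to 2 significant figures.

38 knots

Coriolis parameter at 67°N:
f = 2Ω sin φ = 2 × 7.29×10⁻⁵ × sin 67° = 1.34×10⁻⁴ s⁻¹
Pressure gradient: |∂P/∂n| = 800 Pa / 442000 m = 1.81×10⁻³ Pa/m
Geostrophic balance (pressure-gradient force = Coriolis force):
V_g = (1/(fρ)) |∂P/∂n| = 1.81×10⁻³ / (1.34×10⁻⁴ × 0.691) = 19.5 m/s
Converting: 19.5 m/s × 1.944 = 38 knots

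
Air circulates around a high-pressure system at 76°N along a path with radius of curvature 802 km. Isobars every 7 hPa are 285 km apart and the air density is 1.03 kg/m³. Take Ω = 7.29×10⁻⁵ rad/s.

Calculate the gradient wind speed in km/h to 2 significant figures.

Coriolis parameter at 76°N:
f = 2Ω sin φ = 2 × 7.29×10⁻⁵ × sin 76° = 1.41×10⁻⁴ s⁻¹
Pressure gradient: |∂P/∂n| = 700 Pa / 285000 m = 2.46×10⁻³ Pa/m
Geostrophic speed: V_g = |∂P/∂n|/(fρ) = 2.46×10⁻³/(1.41×10⁻⁴ × 1.03) = 16.9 m/s
Around a high, pressure-gradient force acts outward with centrifugal, so Coriolis balances both:
fV = (1/ρ)|∂P/∂n| + V²/R  →  V² − fR·V + fR·V_g = 0
With fR = 1.41×10⁻⁴ × 802×10³ m = 113 m/s:
V = [fR − √((fR)² − 4 fR V_g)]/2 = [113 − √(113² − 4×113×16.9)]/2 = 20.6 m/s
Supergeostrophic (V > V_g = 16.9 m/s), as expected around a high.
Converting: 20.6 m/s × 3.6 = 74 km/h

74 km/h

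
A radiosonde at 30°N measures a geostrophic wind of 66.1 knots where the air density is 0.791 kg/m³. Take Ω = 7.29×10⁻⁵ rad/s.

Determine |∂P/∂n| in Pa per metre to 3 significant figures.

Coriolis parameter at 30°N:
f = 2Ω sin φ = 2 × 7.29×10⁻⁵ × sin 30° = 7.29×10⁻⁵ s⁻¹
Wind speed in SI: 66.1 knots = 34.0 m/s
Geostrophic balance rearranged: |∂P/∂n| = f ρ V_g
|∂P/∂n| = 7.29×10⁻⁵ × 0.791 × 34.0 = 1.96×10⁻³ Pa/m

1.96×10⁻³ Pa/m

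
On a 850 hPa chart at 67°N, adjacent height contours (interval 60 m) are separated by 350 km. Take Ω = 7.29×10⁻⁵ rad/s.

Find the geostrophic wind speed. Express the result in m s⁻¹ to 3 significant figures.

12.5 m s⁻¹

Coriolis parameter at 67°N:
f = 2Ω sin φ = 2 × 7.29×10⁻⁵ × sin 67° = 1.34×10⁻⁴ s⁻¹
Height gradient: |∂Z/∂n| = 60 m / 350000 m = 1.71×10⁻⁴
On a pressure surface, geostrophic balance gives V_g = (g/f)|∂Z/∂n|:
V_g = 9.81 × 1.71×10⁻⁴ / 1.34×10⁻⁴ = 12.5 m/s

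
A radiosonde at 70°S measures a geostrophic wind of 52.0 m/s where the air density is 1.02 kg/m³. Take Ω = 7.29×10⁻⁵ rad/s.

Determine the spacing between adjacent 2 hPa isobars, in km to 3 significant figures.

Coriolis parameter at 70°S:
f = 2Ω sin φ = 2 × 7.29×10⁻⁵ × sin 70° = 1.37×10⁻⁴ s⁻¹
Geostrophic balance rearranged: |∂P/∂n| = f ρ V_g
|∂P/∂n| = 1.37×10⁻⁴ × 1.02 × 52.0 = 7.27×10⁻³ Pa/m
Isobar spacing: Δn = ΔP/|∂P/∂n| = 200 Pa / 7.27×10⁻³ Pa/m = 27522 m ≈ 27.5 km

27.5 km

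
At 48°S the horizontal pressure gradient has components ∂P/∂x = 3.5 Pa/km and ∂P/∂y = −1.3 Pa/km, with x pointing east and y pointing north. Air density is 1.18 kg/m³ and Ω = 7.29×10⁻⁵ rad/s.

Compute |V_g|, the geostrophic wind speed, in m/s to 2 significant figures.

Coriolis parameter at 48°S:
f = 2Ω sin φ = 2 × 7.29×10⁻⁵ × sin 48° = 1.08×10⁻⁴ s⁻¹
In the Southern Hemisphere f is negative: f = −1.08×10⁻⁴ s⁻¹.
Component geostrophic relations (x east, y north):
u_g = −(1/(fρ)) ∂P/∂y,  v_g = (1/(fρ)) ∂P/∂x
u_g = −(−1.3×10⁻³)/(−1.08×10⁻⁴ × 1.18) = −10.2 m/s;  v_g = (3.5×10⁻³)/(−1.08×10⁻⁴ × 1.18) = −27.4 m/s
|V_g| = √(u_g² + v_g²) = 29.2 m/s

29 m/s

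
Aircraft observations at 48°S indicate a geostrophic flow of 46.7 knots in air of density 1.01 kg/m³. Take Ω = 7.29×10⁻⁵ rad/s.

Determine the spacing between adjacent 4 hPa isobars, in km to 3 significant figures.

Coriolis parameter at 48°S:
f = 2Ω sin φ = 2 × 7.29×10⁻⁵ × sin 48° = 1.08×10⁻⁴ s⁻¹
Wind speed in SI: 46.7 knots = 24.0 m/s
Geostrophic balance rearranged: |∂P/∂n| = f ρ V_g
|∂P/∂n| = 1.08×10⁻⁴ × 1.01 × 24.0 = 2.63×10⁻³ Pa/m
Isobar spacing: Δn = ΔP/|∂P/∂n| = 400 Pa / 2.63×10⁻³ Pa/m = 152143 m ≈ 152 km

152 km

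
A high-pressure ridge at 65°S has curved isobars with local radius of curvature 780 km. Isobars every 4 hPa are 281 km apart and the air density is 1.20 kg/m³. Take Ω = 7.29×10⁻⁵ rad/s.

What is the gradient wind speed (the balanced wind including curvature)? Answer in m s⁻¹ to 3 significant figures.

Coriolis parameter at 65°S:
f = 2Ω sin φ = 2 × 7.29×10⁻⁵ × sin 65° = 1.32×10⁻⁴ s⁻¹
Pressure gradient: |∂P/∂n| = 400 Pa / 281000 m = 1.42×10⁻³ Pa/m
Geostrophic speed: V_g = |∂P/∂n|/(fρ) = 1.42×10⁻³/(1.32×10⁻⁴ × 1.20) = 8.98 m/s
Around a high, pressure-gradient force acts outward with centrifugal, so Coriolis balances both:
fV = (1/ρ)|∂P/∂n| + V²/R  →  V² − fR·V + fR·V_g = 0
With fR = 1.32×10⁻⁴ × 780×10³ m = 103 m/s:
V = [fR − √((fR)² − 4 fR V_g)]/2 = [103 − √(103² − 4×103×8.98)]/2 = 9.93 m/s
Supergeostrophic (V > V_g = 8.98 m/s), as expected around a high.

9.93 m s⁻¹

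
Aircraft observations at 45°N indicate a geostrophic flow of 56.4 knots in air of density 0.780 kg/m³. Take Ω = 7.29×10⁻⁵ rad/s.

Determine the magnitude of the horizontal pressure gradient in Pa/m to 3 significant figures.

2.33×10⁻³ Pa/m

Coriolis parameter at 45°N:
f = 2Ω sin φ = 2 × 7.29×10⁻⁵ × sin 45° = 1.03×10⁻⁴ s⁻¹
Wind speed in SI: 56.4 knots = 29.0 m/s
Geostrophic balance rearranged: |∂P/∂n| = f ρ V_g
|∂P/∂n| = 1.03×10⁻⁴ × 0.780 × 29.0 = 2.33×10⁻³ Pa/m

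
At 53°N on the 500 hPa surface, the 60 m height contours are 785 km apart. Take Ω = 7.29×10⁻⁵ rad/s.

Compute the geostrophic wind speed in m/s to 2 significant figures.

6.4 m/s

Coriolis parameter at 53°N:
f = 2Ω sin φ = 2 × 7.29×10⁻⁵ × sin 53° = 1.16×10⁻⁴ s⁻¹
Height gradient: |∂Z/∂n| = 60 m / 785000 m = 7.64×10⁻⁵
On a pressure surface, geostrophic balance gives V_g = (g/f)|∂Z/∂n|:
V_g = 9.81 × 7.64×10⁻⁵ / 1.16×10⁻⁴ = 6.44 m/s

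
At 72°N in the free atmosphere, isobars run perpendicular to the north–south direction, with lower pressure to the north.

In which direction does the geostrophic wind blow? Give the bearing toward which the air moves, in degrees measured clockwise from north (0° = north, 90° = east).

090°

The pressure-gradient force points toward the north (bearing 000°).
Geostrophic balance: in the Northern Hemisphere the Coriolis force deflects motion to the right, so the geostrophic wind blows 90° to the right of the pressure-gradient force (low pressure on the left).
Rotating 000° by 90° clockwise gives 090° — the wind blows toward the east.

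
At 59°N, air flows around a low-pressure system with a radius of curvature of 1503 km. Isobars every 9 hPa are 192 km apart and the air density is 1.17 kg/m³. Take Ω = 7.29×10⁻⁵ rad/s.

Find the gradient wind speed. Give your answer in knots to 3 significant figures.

54.3 knots

Coriolis parameter at 59°N:
f = 2Ω sin φ = 2 × 7.29×10⁻⁵ × sin 59° = 1.25×10⁻⁴ s⁻¹
Pressure gradient: |∂P/∂n| = 900 Pa / 192000 m = 4.69×10⁻³ Pa/m
Geostrophic speed: V_g = |∂P/∂n|/(fρ) = 4.69×10⁻³/(1.25×10⁻⁴ × 1.17) = 32.1 m/s
Around a low, centrifugal force acts outward with Coriolis, so pressure-gradient force balances both:
(1/ρ)|∂P/∂n| = fV + V²/R  →  V² + fR·V − fR·V_g = 0
With fR = 1.25×10⁻⁴ × 1503×10³ m = 188 m/s:
V = [−fR + √((fR)² + 4 fR V_g)]/2 = [−188 + √(188² + 4×188×32.1)]/2 = 27.9 m/s
Subgeostrophic (V < V_g = 32.1 m/s), as expected around a low.
Converting: 27.9 m/s × 1.944 = 54.3 knots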